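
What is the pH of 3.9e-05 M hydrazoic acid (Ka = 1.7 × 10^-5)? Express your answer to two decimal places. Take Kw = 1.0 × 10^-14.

HN3 ⇌ N3- + H+
Ka = x²/(3.9e-05 − x) = 1.7 × 10^-5
Here C₀/Ka ≈ 2.29, so the small-x approximation fails. Use the quadratic:
x = (−Ka + √(Ka² + 4·Ka·C₀))/2 = 1.86 × 10^-5 M
pH = −log[H+] = −log(1.86 × 10^-5) = 4.73

pH = 4.73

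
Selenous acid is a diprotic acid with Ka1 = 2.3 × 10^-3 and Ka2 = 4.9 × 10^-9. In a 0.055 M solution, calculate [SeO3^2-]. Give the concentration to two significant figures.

First ionization gives [H+] ≈ [HSeO3-] = 1.02 × 10^-2 M.
Second step: Ka2 = [H+][SeO3^2-]/[HSeO3-] ≈ [SeO3^2-] (since [H+] ≈ [HSeO3-]).
So [SeO3^2-] ≈ Ka2.

4.9 × 10^-9 M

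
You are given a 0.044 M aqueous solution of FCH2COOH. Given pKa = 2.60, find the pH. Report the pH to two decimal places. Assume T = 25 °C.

FCH2COOH ⇌ FCH2COO- + H+
Ka = 10^(−2.60) = 2.51 × 10^-3
Ka = [H+]²/(0.044 − [H+]) = 2.51 × 10^-3
Here C₀/Ka ≈ 17.5, so the small-[H+] approximation fails. Use the quadratic:
[H+] = [−0.00251 + √(0.00251² + 0.000442)]/2 = 9.33 × 10^-3 M
pH = −log(9.33 × 10^-3) = 2.03

pH = 2.03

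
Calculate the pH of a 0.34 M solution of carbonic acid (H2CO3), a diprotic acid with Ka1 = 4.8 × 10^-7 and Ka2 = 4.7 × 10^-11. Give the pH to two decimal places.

Ka1 ≫ Ka2, so treat the first dissociation as the only significant source of H+.
Ka1 = x²/(0.34 − x) = 4.8 × 10^-7
x ≈ √(4.8 × 10^-7 × 0.34) = 4.04 × 10^-4 M
pH = −log(4.04 × 10^-4) = 3.39

pH = 3.39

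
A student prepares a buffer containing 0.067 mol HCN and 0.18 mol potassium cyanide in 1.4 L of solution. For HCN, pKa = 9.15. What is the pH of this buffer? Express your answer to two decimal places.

Using pH = pKa + log([base]/[acid]) with [base]/[acid] = 0.18/0.067:
pH = 9.15 + (+0.429) = 9.58

pH = 9.58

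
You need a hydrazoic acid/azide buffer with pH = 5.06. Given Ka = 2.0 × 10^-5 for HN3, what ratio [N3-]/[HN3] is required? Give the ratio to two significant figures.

ratio = 2.3

pKa = -log(2.0 × 10^-5) = 4.699
pH = pKa + log(r) ⇒ log(r) = 5.06 − 4.699 = +0.361
r = [N3-]/[HN3] = 10^(+0.361) = 2.3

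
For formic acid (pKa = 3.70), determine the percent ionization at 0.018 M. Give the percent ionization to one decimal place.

HCOOH ⇌ HCOO- + H+; let x = [H+] at equilibrium.
Ka = 10^(−3.70) = 2.00 × 10^-4
Solve x² + 0.0002x − 3.6e-06 = 0 → x = 1.80 × 10^-3 M
Fraction ionized = 1.80 × 10^-3 / 0.018 = 0.1000 → 10.0%

10.0%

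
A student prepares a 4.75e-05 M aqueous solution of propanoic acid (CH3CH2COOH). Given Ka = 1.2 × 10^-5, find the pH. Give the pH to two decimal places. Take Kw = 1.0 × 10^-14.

pH = 4.73

CH3CH2COOH ⇌ CH3CH2COO- + H+
Ka = [H+]²/(4.75e-05 − [H+]) = 1.2 × 10^-5
[H+] is not negligible relative to C₀; solve [H+]² + 1.2e-05·[H+] − 5.7e-10 = 0.
[H+] = [−1.2e-05 + √(1.2e-05² + 2.28e-09)]/2 = 1.86 × 10^-5 M
pH = −log(1.86 × 10^-5) = 4.73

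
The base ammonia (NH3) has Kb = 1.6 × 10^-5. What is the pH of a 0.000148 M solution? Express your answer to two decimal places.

pH = 9.62

NH3 + H2O ⇌ NH4+ + OH-
Kb = [OH-]²/(0.000148 − [OH-]) = 1.6 × 10^-5
The 5% rule fails; solving [OH-]² + Kb·[OH-] − Kb·C₀ = 0 exactly:
[OH-] = [−1.6e-05 + √(1.6e-05² + 9.47e-09)]/2 = 4.13 × 10^-5 M
pOH = −log(4.13 × 10^-5) = 4.38; pH = 14.00 − 4.38 = 9.62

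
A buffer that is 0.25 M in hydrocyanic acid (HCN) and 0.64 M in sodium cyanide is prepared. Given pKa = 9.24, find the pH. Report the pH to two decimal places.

Using pH = pKa + log([base]/[acid]) with [base]/[acid] = 0.64/0.25:
pH = 9.24 + (+0.408) = 9.65

pH = 9.65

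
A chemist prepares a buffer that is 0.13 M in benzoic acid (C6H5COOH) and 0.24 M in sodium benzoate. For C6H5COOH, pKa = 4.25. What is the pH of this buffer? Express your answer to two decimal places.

pH = 4.52

pH = pKa + log([A⁻]/[HA]) = 4.25 + log(0.24/0.13)
pH = 4.25 + (+0.266) = 4.52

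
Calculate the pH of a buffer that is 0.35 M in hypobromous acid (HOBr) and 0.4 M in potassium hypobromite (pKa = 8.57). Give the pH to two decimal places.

pH = 8.63

Using pH = pKa + log([base]/[acid]) with [base]/[acid] = 0.4/0.35:
pH = 8.57 + (+0.058) = 8.63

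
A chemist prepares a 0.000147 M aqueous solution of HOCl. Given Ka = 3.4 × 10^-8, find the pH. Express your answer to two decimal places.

pH = 5.65

HOCl ⇌ OCl- + H+
Let x = [H+] at equilibrium. Ka = x²/(0.000147 − x).
Since Ka ≪ C₀, x ≈ √(Ka·C₀) = 2.24 × 10^-6 M.
pH = −log(2.24 × 10^-6) = 5.65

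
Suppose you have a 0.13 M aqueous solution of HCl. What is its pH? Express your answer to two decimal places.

HCl is a strong acid and dissociates completely, so [H+] = 0.13 M.
pH = -log(0.13) = 0.89

pH = 0.89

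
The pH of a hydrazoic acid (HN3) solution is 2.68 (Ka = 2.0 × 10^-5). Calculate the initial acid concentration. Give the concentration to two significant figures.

[H+] = 10^(-2.68) = 2.09 × 10^-3 M = x
Ka = x²/(C₀ − x) ⇒ C₀ = x + x²/Ka
C₀ = 2.09 × 10^-3 + (2.09 × 10^-3)²/(2.0 × 10^-5) = 2.20 × 10^-1 M

C₀ = 2.2 × 10^-1 M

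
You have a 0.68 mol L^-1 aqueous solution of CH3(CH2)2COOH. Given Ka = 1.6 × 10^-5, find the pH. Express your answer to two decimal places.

pH = 2.48

CH3(CH2)2COOH ⇌ CH3(CH2)2COO- + H+
Let x = [H+] at equilibrium. Ka = x²/(0.68 − x).
Neglecting x in the denominator: x = √(1.6 × 10^-5 × 0.68) = 3.30 × 10^-3 M
Check: 0.49% ionized — well under 5%, approximation valid.
pH = −log[H+] = −log(3.30 × 10^-3) = 2.48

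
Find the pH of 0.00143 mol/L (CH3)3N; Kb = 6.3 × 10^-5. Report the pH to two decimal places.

pH = 10.43

(CH3)3N + H2O ⇌ (CH3)3NH+ + OH-
From the ICE table, Kb = x²/(0.00143 − x) = 6.3 × 10^-5.
Here C₀/Kb ≈ 22.7, so the small-x approximation fails. Use the quadratic:
x = [−6.3e-05 + √(6.3e-05² + 3.6e-07)]/2 = 2.70 × 10^-4 M
pOH = 3.57, so pH = 14.00 − pOH = 10.43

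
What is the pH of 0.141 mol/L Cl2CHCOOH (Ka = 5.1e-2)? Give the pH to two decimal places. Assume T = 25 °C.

Cl2CHCOOH ⇌ Cl2CHCOO- + H+
Ka = x²/(0.141 − x) = 5.1 × 10^-2
The 5% rule fails; solving x² + Ka·x − Ka·C₀ = 0 exactly:
x = (−Ka + √(Ka² + 4·Ka·C₀))/2 = 6.31 × 10^-2 M
pH = −log(6.31 × 10^-2) = 1.20

pH = 1.20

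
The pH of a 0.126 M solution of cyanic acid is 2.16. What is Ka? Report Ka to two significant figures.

[H+] = 10^(-2.16) = 6.92 × 10^-3 M
At equilibrium [HA] = 0.126 − 6.92 × 10^-3 = 1.19 × 10^-1 M
Ka = [H+][A-]/[HA] = (6.92 × 10^-3)² / 1.19 × 10^-1 = 4.0 × 10^-4

Ka = 4.0 × 10^-4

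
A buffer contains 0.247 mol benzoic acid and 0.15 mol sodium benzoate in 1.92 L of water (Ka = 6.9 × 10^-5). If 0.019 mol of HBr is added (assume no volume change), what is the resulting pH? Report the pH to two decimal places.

Added H+ converts C6H5COO- to C6H5COOH: C6H5COOH → 0.266 mol, C6H5COO- → 0.131 mol.
pKa = −log(6.9 × 10^-5) = 4.161
Henderson–Hasselbalch with mole ratio 0.131/0.266: pH = 4.161 + (-0.308)

pH = 3.85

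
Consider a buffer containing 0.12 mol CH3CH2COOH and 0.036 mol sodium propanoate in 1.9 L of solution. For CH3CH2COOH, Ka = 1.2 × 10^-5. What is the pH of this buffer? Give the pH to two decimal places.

pKa = −log(1.2 × 10^-5) = 4.921
Henderson–Hasselbalch: pH = pKa + log([CH3CH2COO-]/[CH3CH2COOH]) = 4.921 + log(0.036/0.12)
pH = 4.921 + (-0.523) = 4.40

pH = 4.40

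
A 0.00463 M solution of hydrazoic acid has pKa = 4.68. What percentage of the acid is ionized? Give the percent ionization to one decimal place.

HN3 ⇌ N3- + H+; let x = [H+] at equilibrium.
Ka = 10^(−4.68) = 2.09 × 10^-5
Solve x² + 2.09e-05x − 9.68e-08 = 0 → x = 3.01 × 10^-4 M
% ionization = x/C₀ × 100% = 3.01 × 10^-4/0.00463 × 100% = 6.5%

6.5%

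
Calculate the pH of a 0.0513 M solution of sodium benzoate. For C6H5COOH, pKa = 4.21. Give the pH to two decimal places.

C6H5COO- is the conjugate base of the weak acid C6H5COOH.
Ka = 10^(−4.21) = 6.17 × 10^-5
Kb = Kw/Ka = 1.0×10^-14 / 6.17 × 10^-5 = 1.62 × 10^-10
Let x = [OH-] at equilibrium. Kb = x²/(0.0513 − x).
Since Kb ≪ C₀, x ≈ √(Kb·C₀) = 2.88 × 10^-6 M.
(x/C₀ = 0.0056% < 5%, so the approximation holds.)
pOH = 5.54, so pH = 14.00 − pOH = 8.46

pH = 8.46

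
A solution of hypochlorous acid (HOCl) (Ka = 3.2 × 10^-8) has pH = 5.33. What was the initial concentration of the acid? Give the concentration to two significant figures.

[H+] = 10^(-5.33) = 4.68 × 10^-6 M = x
Ka = x²/(C₀ − x) ⇒ C₀ = x + x²/Ka
C₀ = 4.68 × 10^-6 + (4.68 × 10^-6)²/(3.2 × 10^-8) = 6.89 × 10^-4 M

C₀ = 6.9 × 10^-4 M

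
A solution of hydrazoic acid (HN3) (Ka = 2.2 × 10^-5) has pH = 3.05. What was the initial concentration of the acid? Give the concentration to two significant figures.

C₀ = 3.7 × 10^-2 M

[H+] = 10^(-3.05) = 8.91 × 10^-4 M = x
Ka = x²/(C₀ − x) ⇒ C₀ = x + x²/Ka
C₀ = 8.91 × 10^-4 + (8.91 × 10^-4)²/(2.2 × 10^-5) = 3.70 × 10^-2 M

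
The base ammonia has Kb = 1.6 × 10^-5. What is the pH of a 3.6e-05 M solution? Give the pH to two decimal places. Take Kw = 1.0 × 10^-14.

pH = 9.24

NH3 + H2O ⇌ NH4+ + OH-
From the ICE table, Kb = [OH-]²/(3.6e-05 − [OH-]) = 1.6 × 10^-5.
Here C₀/Kb ≈ 2.25, so the small-[OH-] approximation fails. Use the quadratic:
[OH-] = [−1.6e-05 + √(1.6e-05² + 2.3e-09)]/2 = 1.73 × 10^-5 M
pOH = 4.76, so pH = 14.00 − pOH = 9.24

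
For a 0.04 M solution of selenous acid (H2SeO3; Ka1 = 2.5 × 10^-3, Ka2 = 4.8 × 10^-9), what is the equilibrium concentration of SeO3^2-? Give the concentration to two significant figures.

4.8 × 10^-9 M

First ionization gives [H+] ≈ [HSeO3-] = 8.83 × 10^-3 M.
Second step: Ka2 = [H+][SeO3^2-]/[HSeO3-] ≈ [SeO3^2-] (since [H+] ≈ [HSeO3-]).
So [SeO3^2-] ≈ Ka2.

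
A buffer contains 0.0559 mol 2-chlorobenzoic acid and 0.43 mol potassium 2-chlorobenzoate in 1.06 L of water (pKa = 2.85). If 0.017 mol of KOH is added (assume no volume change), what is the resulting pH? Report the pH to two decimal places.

pH = 3.91

After neutralization: n(ClC6H4COOH) = 0.0389 mol, n(ClC6H4COO-) = 0.447 mol.
Henderson–Hasselbalch with mole ratio 0.447/0.0389: pH = 2.85 + (+1.060)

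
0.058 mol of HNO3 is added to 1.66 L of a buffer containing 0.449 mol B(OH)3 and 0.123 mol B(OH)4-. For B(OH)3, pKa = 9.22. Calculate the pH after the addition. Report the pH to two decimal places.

Added H+ converts B(OH)4- to B(OH)3: B(OH)3 → 0.507 mol, B(OH)4- → 0.065 mol.
pH = pKa + log(n_B(OH)4-/n_B(OH)3) = 9.22 + log(0.065/0.507) = 9.22 + (-0.892)

pH = 8.33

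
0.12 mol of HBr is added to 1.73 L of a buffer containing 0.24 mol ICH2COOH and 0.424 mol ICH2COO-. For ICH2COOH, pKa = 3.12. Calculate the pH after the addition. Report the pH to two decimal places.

Added H+ converts ICH2COO- to ICH2COOH: ICH2COOH → 0.36 mol, ICH2COO- → 0.304 mol.
Henderson–Hasselbalch with mole ratio 0.304/0.36: pH = 3.12 + (-0.073)

pH = 3.05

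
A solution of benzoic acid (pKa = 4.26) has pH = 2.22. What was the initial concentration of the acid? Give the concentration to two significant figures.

[H+] = 10^(-2.22) = 6.03 × 10^-3 M = x
Ka = 10^(−4.26) = 5.50 × 10^-5
Ka = x²/(C₀ − x) ⇒ C₀ = x + x²/Ka
C₀ = 6.03 × 10^-3 + (6.03 × 10^-3)²/(5.50 × 10^-5) = 6.67 × 10^-1 M

C₀ = 6.7 × 10^-1 M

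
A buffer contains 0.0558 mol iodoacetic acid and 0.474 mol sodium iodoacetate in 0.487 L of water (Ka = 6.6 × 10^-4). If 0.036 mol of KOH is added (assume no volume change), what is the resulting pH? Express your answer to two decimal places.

After neutralization: n(ICH2COOH) = 0.0198 mol, n(ICH2COO-) = 0.51 mol.
pKa = −log(6.6 × 10^-4) = 3.180
pH = pKa + log(n_ICH2COO-/n_ICH2COOH) = 3.180 + log(0.51/0.0198) = 3.180 + (+1.411)

pH = 4.59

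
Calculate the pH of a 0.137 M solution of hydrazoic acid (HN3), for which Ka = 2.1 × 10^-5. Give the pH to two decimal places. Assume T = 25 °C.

HN3 ⇌ N3- + H+
From the ICE table, Ka = [H+]²/(0.137 − [H+]) = 2.1 × 10^-5.
Assume [H+] ≪ 0.137: [H+] ≈ √(2.1 × 10^-5 × 0.137) = 1.70 × 10^-3 M
pH = −log(1.70 × 10^-3) = 2.77

pH = 2.77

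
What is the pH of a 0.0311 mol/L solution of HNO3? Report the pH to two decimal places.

pH = 1.51

HNO3 is a strong acid and dissociates completely, so [H+] = 0.0311 M.
pH = -log(0.0311) = 1.51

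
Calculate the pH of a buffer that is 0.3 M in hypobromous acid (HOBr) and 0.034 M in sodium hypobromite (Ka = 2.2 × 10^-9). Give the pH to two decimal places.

pKa = −log(2.2 × 10^-9) = 8.658
pH = pKa + log([A⁻]/[HA]) = 8.658 + log(0.034/0.3)
pH = 8.658 + (-0.946) = 7.71

pH = 7.71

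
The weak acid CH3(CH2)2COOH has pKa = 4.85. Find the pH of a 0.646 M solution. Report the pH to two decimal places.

CH3(CH2)2COOH ⇌ CH3(CH2)2COO- + H+
Ka = 10^(−4.85) = 1.41 × 10^-5
Ka = [H+]²/(0.646 − [H+]) = 1.41 × 10^-5
Assume [H+] ≪ 0.646: [H+] ≈ √(1.41 × 10^-5 × 0.646) = 3.02 × 10^-3 M
pH = −log(3.02 × 10^-3) = 2.52

pH = 2.52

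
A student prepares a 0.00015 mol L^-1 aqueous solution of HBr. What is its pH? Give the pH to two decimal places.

HBr is a strong acid and dissociates completely, so [H+] = 0.00015 M.
pH = -log(0.00015) = 3.82

pH = 3.82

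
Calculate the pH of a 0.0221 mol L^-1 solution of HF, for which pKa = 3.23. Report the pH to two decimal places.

pH = 2.48

HF ⇌ F- + H+
Ka = 10^(−3.23) = 5.89 × 10^-4
Ka = [H+]²/(0.0221 − [H+]) = 5.89 × 10^-4
Here C₀/Ka ≈ 37.5, so the small-[H+] approximation fails. Use the quadratic:
[H+] = (−Ka + √(Ka² + 4·Ka·C₀))/2 = 3.33 × 10^-3 M
pH = −log(3.33 × 10^-3) = 2.48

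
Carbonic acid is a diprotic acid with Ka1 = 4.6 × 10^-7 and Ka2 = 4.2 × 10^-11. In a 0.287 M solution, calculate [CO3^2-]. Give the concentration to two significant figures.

First ionization gives [H+] ≈ [HCO3-] = 3.63 × 10^-4 M.
Second step: Ka2 = [H+][CO3^2-]/[HCO3-] ≈ [CO3^2-] (since [H+] ≈ [HCO3-]).
So [CO3^2-] ≈ Ka2.

4.2 × 10^-11 M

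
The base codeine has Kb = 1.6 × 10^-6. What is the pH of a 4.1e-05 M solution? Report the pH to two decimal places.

pH = 8.87

C18H21NO3 + H2O ⇌ C18H22NO3+ + OH-
Let x = [OH-] at equilibrium. Kb = x²/(4.1e-05 − x).
Here C₀/Kb ≈ 25.6, so the small-x approximation fails. Use the quadratic:
x = [−1.6e-06 + √(1.6e-06² + 2.62e-10)]/2 = 7.34 × 10^-6 M
pOH = −log(7.34 × 10^-6) = 5.13; pH = 14.00 − 5.13 = 8.87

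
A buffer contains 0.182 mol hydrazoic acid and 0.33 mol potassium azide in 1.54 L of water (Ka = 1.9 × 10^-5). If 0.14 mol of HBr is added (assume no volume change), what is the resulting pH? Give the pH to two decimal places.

Added H+ converts N3- to HN3: HN3 → 0.322 mol, N3- → 0.19 mol.
pKa = −log(1.9 × 10^-5) = 4.721
Henderson–Hasselbalch with mole ratio 0.19/0.322: pH = 4.721 + (-0.229)

pH = 4.49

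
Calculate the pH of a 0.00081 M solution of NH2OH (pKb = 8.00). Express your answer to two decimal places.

NH2OH + H2O ⇌ NH3OH+ + OH-
Kb = 10^(−8.00) = 1.00 × 10^-8
Kb = [OH-]²/(0.00081 − [OH-]) = 1.00 × 10^-8
Assume [OH-] ≪ 0.00081: [OH-] ≈ √(1.00 × 10^-8 × 0.00081) = 2.85 × 10^-6 M
pOH = 5.55, so pH = 14.00 − pOH = 8.45

pH = 8.45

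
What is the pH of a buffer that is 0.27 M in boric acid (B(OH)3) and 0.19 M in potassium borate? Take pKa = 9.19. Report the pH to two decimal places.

Using pH = pKa + log([base]/[acid]) with [base]/[acid] = 0.19/0.27:
pH = 9.19 + (-0.153) = 9.04

pH = 9.04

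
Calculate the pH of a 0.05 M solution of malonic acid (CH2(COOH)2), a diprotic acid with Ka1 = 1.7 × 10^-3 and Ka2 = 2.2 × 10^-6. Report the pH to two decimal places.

pH = 2.08

Ka1 ≫ Ka2, so treat the first dissociation as the only significant source of H+.
Ka1 = x²/(0.05 − x) = 1.7 × 10^-3
Solving the quadratic: x = (−Ka1 + √(Ka1² + 4·Ka1·C₀))/2 = 8.41 × 10^-3 M
pH = −log(8.41 × 10^-3) = 2.08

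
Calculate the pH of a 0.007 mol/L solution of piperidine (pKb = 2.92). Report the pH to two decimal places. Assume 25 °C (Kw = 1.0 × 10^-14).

C5H10NH + H2O ⇌ C5H10NH2+ + OH-
Kb = 10^(−2.92) = 1.20 × 10^-3
Kb = [OH-]²/(0.007 − [OH-]) = 1.20 × 10^-3
Here C₀/Kb ≈ 5.83, so the small-[OH-] approximation fails. Use the quadratic:
[OH-] = (−Kb + √(Kb² + 4·Kb·C₀))/2 = 2.36 × 10^-3 M
pOH = 2.63, so pH = 14.00 − pOH = 11.37

pH = 11.37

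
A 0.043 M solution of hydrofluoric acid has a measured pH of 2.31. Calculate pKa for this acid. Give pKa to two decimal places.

pKa = 3.20

[H+] = 10^(-2.31) = 4.90 × 10^-3 M
At equilibrium [HA] = 0.043 − 4.90 × 10^-3 = 3.81 × 10^-2 M
Ka = [H+][A-]/[HA] = (4.90 × 10^-3)² / 3.81 × 10^-2 = 6.30 × 10^-4
pKa = -log(6.30 × 10^-4) = 3.20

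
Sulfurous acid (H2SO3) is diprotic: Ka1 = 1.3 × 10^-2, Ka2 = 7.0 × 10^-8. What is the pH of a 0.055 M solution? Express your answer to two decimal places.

Ka1 ≫ Ka2, so treat the first dissociation as the only significant source of H+.
Ka1 = x²/(0.055 − x) = 1.3 × 10^-2
Solving the quadratic: x = (−Ka1 + √(Ka1² + 4·Ka1·C₀))/2 = 2.10 × 10^-2 M
pH = −log(2.10 × 10^-2) = 1.68

pH = 1.68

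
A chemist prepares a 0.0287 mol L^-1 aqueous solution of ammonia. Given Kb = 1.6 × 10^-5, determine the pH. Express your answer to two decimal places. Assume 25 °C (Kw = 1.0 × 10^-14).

pH = 10.83

NH3 + H2O ⇌ NH4+ + OH-
From the ICE table, Kb = [OH-]²/(0.0287 − [OH-]) = 1.6 × 10^-5.
Neglecting [OH-] in the denominator: [OH-] = √(1.6 × 10^-5 × 0.0287) = 6.78 × 10^-4 M
pOH = 3.17, so pH = 14.00 − pOH = 10.83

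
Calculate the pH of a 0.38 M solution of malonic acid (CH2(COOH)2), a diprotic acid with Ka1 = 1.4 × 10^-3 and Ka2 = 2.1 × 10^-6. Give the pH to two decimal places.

pH = 1.65

Since Ka1 ≫ Ka2, the first ionization dominates [H+].
Ka1 = x²/(0.38 − x) = 1.4 × 10^-3
Solving the quadratic: x = (−Ka1 + √(Ka1² + 4·Ka1·C₀))/2 = 2.24 × 10^-2 M
pH = −log(2.24 × 10^-2) = 1.65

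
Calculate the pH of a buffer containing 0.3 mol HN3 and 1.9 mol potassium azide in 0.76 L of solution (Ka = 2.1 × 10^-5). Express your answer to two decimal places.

pKa = −log(2.1 × 10^-5) = 4.678
Using pH = pKa + log([base]/[acid]) with [base]/[acid] = 1.9/0.3:
pH = 4.678 + (+0.802) = 5.48

pH = 5.48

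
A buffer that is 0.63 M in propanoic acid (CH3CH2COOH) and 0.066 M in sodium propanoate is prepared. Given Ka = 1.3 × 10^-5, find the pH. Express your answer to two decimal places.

pH = 3.91

pKa = −log(1.3 × 10^-5) = 4.886
pH = pKa + log([A⁻]/[HA]) = 4.886 + log(0.066/0.63)
pH = 4.886 + (-0.980) = 3.91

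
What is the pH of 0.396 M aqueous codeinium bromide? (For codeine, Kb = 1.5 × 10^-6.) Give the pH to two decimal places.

pH = 4.29

C18H22NO3+ is the conjugate acid of the weak base C18H21NO3.
Ka = Kw/Kb = 1.0×10^-14 / 1.5 × 10^-6 = 6.67 × 10^-9
Ka = x²/(0.396 − x) = 6.67 × 10^-9
Neglecting x in the denominator: x = √(6.67 × 10^-9 × 0.396) = 5.14 × 10^-5 M
Check: 0.013% ionized — well under 5%, approximation valid.
pH = −log[H+] = −log(5.14 × 10^-5) = 4.29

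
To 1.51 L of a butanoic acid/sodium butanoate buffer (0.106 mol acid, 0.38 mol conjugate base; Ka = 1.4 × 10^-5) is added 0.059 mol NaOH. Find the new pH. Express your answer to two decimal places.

pH = 5.82

OH- converts CH3(CH2)2COOH to CH3(CH2)2COO-: CH3(CH2)2COOH → 0.047 mol, CH3(CH2)2COO- → 0.439 mol.
pKa = −log(1.4 × 10^-5) = 4.854
pH = pKa + log([A⁻]/[HA]) = 4.854 + log(0.439/0.047) = 4.854 +0.970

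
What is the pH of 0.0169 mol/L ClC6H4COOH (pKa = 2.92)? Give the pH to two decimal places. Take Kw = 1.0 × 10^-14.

ClC6H4COOH ⇌ ClC6H4COO- + H+
Ka = 10^(−2.92) = 1.20 × 10^-3
From the ICE table, Ka = [H+]²/(0.0169 − [H+]) = 1.20 × 10^-3.
Here C₀/Ka ≈ 14.1, so the small-[H+] approximation fails. Use the quadratic:
[H+] = (−Ka + √(Ka² + 4·Ka·C₀))/2 = 3.94 × 10^-3 M
pH = −log[H+] = −log(3.94 × 10^-3) = 2.40

pH = 2.40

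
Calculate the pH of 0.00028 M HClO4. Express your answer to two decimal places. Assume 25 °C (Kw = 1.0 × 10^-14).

pH = 3.55

HClO4 is a strong acid and dissociates completely, so [H+] = 0.00028 M.
pH = -log(0.00028) = 3.55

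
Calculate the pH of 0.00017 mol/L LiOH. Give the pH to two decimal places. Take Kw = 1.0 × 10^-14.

pH = 10.23

LiOH is a strong base; [OH-] = 0.00017 M.
pOH = -log(0.00017) = 3.77
pH = 14.00 - 3.77 = 10.23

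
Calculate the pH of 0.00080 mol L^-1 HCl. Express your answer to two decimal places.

pH = 3.10

HCl is a strong acid and dissociates completely, so [H+] = 0.00080 M.
pH = -log(0.0008) = 3.10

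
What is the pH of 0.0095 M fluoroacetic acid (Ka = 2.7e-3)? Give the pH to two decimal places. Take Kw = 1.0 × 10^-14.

FCH2COOH ⇌ FCH2COO- + H+
Ka = [H+]²/(0.0095 − [H+]) = 2.7 × 10^-3
The 5% rule fails; solving [H+]² + Ka·[H+] − Ka·C₀ = 0 exactly:
[H+] = [−0.0027 + √(0.0027² + 0.000103)]/2 = 3.89 × 10^-3 M
pH = −log(3.89 × 10^-3) = 2.41

pH = 2.41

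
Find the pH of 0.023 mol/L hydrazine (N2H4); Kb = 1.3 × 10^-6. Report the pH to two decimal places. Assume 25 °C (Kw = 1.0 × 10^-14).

pH = 10.24

N2H4 + H2O ⇌ N2H5+ + OH-
From the ICE table, Kb = [OH-]²/(0.023 − [OH-]) = 1.3 × 10^-6.
Neglecting [OH-] in the denominator: [OH-] = √(1.3 × 10^-6 × 0.023) = 1.73 × 10^-4 M
pOH = 3.76, so pH = 14.00 − pOH = 10.24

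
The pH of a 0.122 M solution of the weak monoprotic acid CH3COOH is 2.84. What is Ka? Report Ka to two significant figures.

Ka = 1.7 × 10^-5

[H+] = 10^(-2.84) = 1.45 × 10^-3 M
At equilibrium [HA] = 0.122 − 1.45 × 10^-3 = 1.21 × 10^-1 M
Ka = [H+][A-]/[HA] = (1.45 × 10^-3)² / 1.21 × 10^-1 = 1.7 × 10^-5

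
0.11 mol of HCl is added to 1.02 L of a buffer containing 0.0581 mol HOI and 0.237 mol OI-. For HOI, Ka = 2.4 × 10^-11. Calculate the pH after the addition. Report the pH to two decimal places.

pH = 10.50

Added H+ converts OI- to HOI: HOI → 0.168 mol, OI- → 0.127 mol.
pKa = −log(2.4 × 10^-11) = 10.620
pH = pKa + log(n_OI-/n_HOI) = 10.620 + log(0.127/0.168) = 10.620 + (-0.122)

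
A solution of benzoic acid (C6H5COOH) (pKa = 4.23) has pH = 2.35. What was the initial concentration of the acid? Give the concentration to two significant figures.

C₀ = 3.4 × 10^-1 M

[H+] = 10^(-2.35) = 4.47 × 10^-3 M = x
Ka = 10^(−4.23) = 5.89 × 10^-5
Ka = x²/(C₀ − x) ⇒ C₀ = x + x²/Ka
C₀ = 4.47 × 10^-3 + (4.47 × 10^-3)²/(5.89 × 10^-5) = 3.44 × 10^-1 M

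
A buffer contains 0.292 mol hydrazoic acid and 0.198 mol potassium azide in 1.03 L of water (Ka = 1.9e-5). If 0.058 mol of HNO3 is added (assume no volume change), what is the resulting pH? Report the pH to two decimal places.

Added H+ converts N3- to HN3: HN3 → 0.35 mol, N3- → 0.14 mol.
pKa = −log(1.9 × 10^-5) = 4.721
pH = pKa + log([A⁻]/[HA]) = 4.721 + log(0.14/0.35) = 4.721 -0.398

pH = 4.32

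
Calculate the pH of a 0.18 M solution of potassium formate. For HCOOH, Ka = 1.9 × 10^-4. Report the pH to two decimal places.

HCOO- is the conjugate base of the weak acid HCOOH.
Kb = Kw/Ka = 1.0×10^-14 / 1.9 × 10^-4 = 5.26 × 10^-11
Kb = [OH-]²/(0.18 − [OH-]) = 5.26 × 10^-11
Assume [OH-] ≪ 0.18: [OH-] ≈ √(5.26 × 10^-11 × 0.18) = 3.08 × 10^-6 M
([OH-]/C₀ = 0.0017% < 5%, so the approximation holds.)
pOH = 5.51, so pH = 14.00 − pOH = 8.49

pH = 8.49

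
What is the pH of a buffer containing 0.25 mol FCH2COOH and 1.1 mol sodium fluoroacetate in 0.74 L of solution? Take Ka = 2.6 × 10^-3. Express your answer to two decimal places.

pH = 3.23

pKa = −log(2.6 × 10^-3) = 2.585
pH = pKa + log([A⁻]/[HA]) = 2.585 + log(1.1/0.25)
pH = 2.585 + (+0.643) = 3.23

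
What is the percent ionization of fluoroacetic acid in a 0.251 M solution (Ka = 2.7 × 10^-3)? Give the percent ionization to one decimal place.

FCH2COOH ⇌ FCH2COO- + H+; let x = [H+] at equilibrium.
Ka = x²/(C₀ − x); solving the quadratic gives x = 2.47 × 10^-2 M.
% ionization = x/C₀ × 100% = 2.47 × 10^-2/0.251 × 100% = 9.8%

9.8%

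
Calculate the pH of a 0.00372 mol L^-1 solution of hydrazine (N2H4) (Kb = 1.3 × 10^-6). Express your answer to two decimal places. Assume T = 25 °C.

N2H4 + H2O ⇌ N2H5+ + OH-
Kb = x²/(0.00372 − x) = 1.3 × 10^-6
Assume x ≪ 0.00372: x ≈ √(1.3 × 10^-6 × 0.00372) = 6.95 × 10^-5 M
pOH = 4.16, so pH = 14.00 − pOH = 9.84

pH = 9.84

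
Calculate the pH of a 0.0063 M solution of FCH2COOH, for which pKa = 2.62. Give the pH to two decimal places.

FCH2COOH ⇌ FCH2COO- + H+
Ka = 10^(−2.62) = 2.40 × 10^-3
From the ICE table, Ka = [H+]²/(0.0063 − [H+]) = 2.40 × 10^-3.
The 5% rule fails; solving [H+]² + Ka·[H+] − Ka·C₀ = 0 exactly:
[H+] = [−0.0024 + √(0.0024² + 6.05e-05)]/2 = 2.87 × 10^-3 M
pH = −log[H+] = −log(2.87 × 10^-3) = 2.54

pH = 2.54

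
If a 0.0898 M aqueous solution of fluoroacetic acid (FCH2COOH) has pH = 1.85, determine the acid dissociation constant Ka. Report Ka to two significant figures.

Ka = 2.6 × 10^-3

[H+] = 10^(-1.85) = 1.41 × 10^-2 M
At equilibrium [HA] = 0.0898 − 1.41 × 10^-2 = 7.57 × 10^-2 M
Ka = [H+][A-]/[HA] = (1.41 × 10^-2)² / 7.57 × 10^-2 = 2.6 × 10^-3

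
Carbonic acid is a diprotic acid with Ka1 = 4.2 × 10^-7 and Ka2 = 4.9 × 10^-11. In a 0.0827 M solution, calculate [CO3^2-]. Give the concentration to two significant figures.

4.9 × 10^-11 M

First ionization gives [H+] ≈ [HCO3-] = 1.86 × 10^-4 M.
Second step: Ka2 = [H+][CO3^2-]/[HCO3-] ≈ [CO3^2-] (since [H+] ≈ [HCO3-]).
So [CO3^2-] ≈ Ka2.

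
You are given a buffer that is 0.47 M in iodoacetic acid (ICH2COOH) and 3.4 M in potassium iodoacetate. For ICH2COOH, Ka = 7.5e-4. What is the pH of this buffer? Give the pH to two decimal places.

pKa = −log(7.5 × 10^-4) = 3.125
Using pH = pKa + log([base]/[acid]) with [base]/[acid] = 3.4/0.47:
pH = 3.125 + (+0.859) = 3.98

pH = 3.98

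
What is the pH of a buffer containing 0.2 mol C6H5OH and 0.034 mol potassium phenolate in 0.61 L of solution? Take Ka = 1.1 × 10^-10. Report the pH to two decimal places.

pH = 9.19

pKa = −log(1.1 × 10^-10) = 9.959
Henderson–Hasselbalch: pH = pKa + log([C6H5O-]/[C6H5OH]) = 9.959 + log(0.034/0.2)
pH = 9.959 + (-0.770) = 9.19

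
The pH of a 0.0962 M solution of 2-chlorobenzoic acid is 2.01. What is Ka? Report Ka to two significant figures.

Ka = 1.1 × 10^-3

[H+] = 10^(-2.01) = 9.77 × 10^-3 M
At equilibrium [HA] = 0.0962 − 9.77 × 10^-3 = 8.64 × 10^-2 M
Ka = [H+][A-]/[HA] = (9.77 × 10^-3)² / 8.64 × 10^-2 = 1.1 × 10^-3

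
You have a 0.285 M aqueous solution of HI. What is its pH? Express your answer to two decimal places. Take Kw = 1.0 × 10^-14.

pH = 0.55

HI is a strong acid and dissociates completely, so [H+] = 0.285 M.
pH = -log(0.285) = 0.55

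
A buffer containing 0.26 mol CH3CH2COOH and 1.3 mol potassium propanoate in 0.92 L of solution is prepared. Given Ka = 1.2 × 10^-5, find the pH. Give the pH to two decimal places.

pKa = −log(1.2 × 10^-5) = 4.921
Henderson–Hasselbalch: pH = pKa + log([CH3CH2COO-]/[CH3CH2COOH]) = 4.921 + log(1.3/0.26)
pH = 4.921 + (+0.699) = 5.62

pH = 5.62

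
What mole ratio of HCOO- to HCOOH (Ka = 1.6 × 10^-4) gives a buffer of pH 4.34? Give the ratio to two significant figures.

pKa = -log(1.6 × 10^-4) = 3.796
pH = pKa + log(r) ⇒ log(r) = 4.34 − 3.796 = +0.544
r = [HCOO-]/[HCOOH] = 10^(+0.544) = 3.5

ratio = 3.5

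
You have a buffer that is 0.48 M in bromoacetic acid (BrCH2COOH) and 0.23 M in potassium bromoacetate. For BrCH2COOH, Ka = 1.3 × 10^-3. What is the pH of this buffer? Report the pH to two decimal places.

pH = 2.57

pKa = −log(1.3 × 10^-3) = 2.886
pH = pKa + log([A⁻]/[HA]) = 2.886 + log(0.23/0.48)
pH = 2.886 + (-0.320) = 2.57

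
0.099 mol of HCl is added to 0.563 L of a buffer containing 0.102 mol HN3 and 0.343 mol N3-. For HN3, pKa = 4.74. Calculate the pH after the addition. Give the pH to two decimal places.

pH = 4.82

After neutralization: n(HN3) = 0.201 mol, n(N3-) = 0.244 mol.
pH = pKa + log([A⁻]/[HA]) = 4.74 + log(0.244/0.201) = 4.74 +0.084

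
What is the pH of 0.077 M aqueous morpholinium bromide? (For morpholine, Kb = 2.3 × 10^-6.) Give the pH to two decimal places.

C4H8ONH2+ is the conjugate acid of the weak base C4H8ONH.
Ka = Kw/Kb = 1.0×10^-14 / 2.3 × 10^-6 = 4.35 × 10^-9
Ka = [H+]²/(0.077 − [H+]) = 4.35 × 10^-9
Neglecting [H+] in the denominator: [H+] = √(4.35 × 10^-9 × 0.077) = 1.83 × 10^-5 M
Check: 0.024% ionized — well under 5%, approximation valid.
pH = −log(1.83 × 10^-5) = 4.74

pH = 4.74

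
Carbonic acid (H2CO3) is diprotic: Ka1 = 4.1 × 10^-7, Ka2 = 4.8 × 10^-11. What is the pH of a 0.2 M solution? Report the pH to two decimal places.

Since Ka1 ≫ Ka2, the first ionization dominates [H+].
Ka1 = x²/(0.2 − x) = 4.1 × 10^-7
x ≈ √(4.1 × 10^-7 × 0.2) = 2.86 × 10^-4 M
pH = −log(2.86 × 10^-4) = 3.54

pH = 3.54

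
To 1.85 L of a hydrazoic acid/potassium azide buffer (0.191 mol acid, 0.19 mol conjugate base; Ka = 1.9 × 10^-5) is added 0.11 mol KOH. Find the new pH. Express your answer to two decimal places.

pH = 5.29

After neutralization: n(HN3) = 0.081 mol, n(N3-) = 0.3 mol.
pKa = −log(1.9 × 10^-5) = 4.721
pH = pKa + log([A⁻]/[HA]) = 4.721 + log(0.3/0.081) = 4.721 +0.569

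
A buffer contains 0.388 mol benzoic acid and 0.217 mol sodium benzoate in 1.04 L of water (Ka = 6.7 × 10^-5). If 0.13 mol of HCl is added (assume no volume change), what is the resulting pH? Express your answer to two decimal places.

Added H+ converts C6H5COO- to C6H5COOH: C6H5COOH → 0.518 mol, C6H5COO- → 0.087 mol.
pKa = −log(6.7 × 10^-5) = 4.174
Henderson–Hasselbalch with mole ratio 0.087/0.518: pH = 4.174 + (-0.775)

pH = 3.40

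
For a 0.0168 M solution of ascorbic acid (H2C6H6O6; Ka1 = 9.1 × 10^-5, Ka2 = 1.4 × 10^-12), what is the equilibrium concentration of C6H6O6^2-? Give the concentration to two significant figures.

1.4 × 10^-12 M

First ionization gives [H+] ≈ [HC6H6O6-] = 1.19 × 10^-3 M.
Second step: Ka2 = [H+][C6H6O6^2-]/[HC6H6O6-] ≈ [C6H6O6^2-] (since [H+] ≈ [HC6H6O6-]).
So [C6H6O6^2-] ≈ Ka2.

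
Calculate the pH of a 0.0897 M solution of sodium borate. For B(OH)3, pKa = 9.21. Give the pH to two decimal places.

pH = 11.08

B(OH)4- is the conjugate base of the weak acid B(OH)3.
Ka = 10^(−9.21) = 6.17 × 10^-10
Kb = Kw/Ka = 1.0×10^-14 / 6.17 × 10^-10 = 1.62 × 10^-5
From the ICE table, Kb = x²/(0.0897 − x) = 1.62 × 10^-5.
Assume x ≪ 0.0897: x ≈ √(1.62 × 10^-5 × 0.0897) = 1.21 × 10^-3 M
(x/C₀ = 1.3% < 5%, so the approximation holds.)
pOH = 2.92, so pH = 14.00 − pOH = 11.08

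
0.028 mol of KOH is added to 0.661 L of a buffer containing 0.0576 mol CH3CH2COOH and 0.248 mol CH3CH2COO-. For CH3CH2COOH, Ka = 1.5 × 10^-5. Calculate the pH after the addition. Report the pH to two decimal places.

pH = 5.79

After neutralization: n(CH3CH2COOH) = 0.0296 mol, n(CH3CH2COO-) = 0.276 mol.
pKa = −log(1.5 × 10^-5) = 4.824
Henderson–Hasselbalch with mole ratio 0.276/0.0296: pH = 4.824 + (+0.970)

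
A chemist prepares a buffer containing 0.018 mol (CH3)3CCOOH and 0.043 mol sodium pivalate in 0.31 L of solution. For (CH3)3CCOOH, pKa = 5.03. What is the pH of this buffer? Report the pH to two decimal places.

Henderson–Hasselbalch: pH = pKa + log([(CH3)3CCOO-]/[(CH3)3CCOOH]) = 5.03 + log(0.043/0.018)
pH = 5.03 + (+0.378) = 5.41

pH = 5.41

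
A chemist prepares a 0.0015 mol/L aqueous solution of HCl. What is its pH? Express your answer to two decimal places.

pH = 2.82

HCl is a strong acid and dissociates completely, so [H+] = 0.0015 M.
pH = -log(0.0015) = 2.82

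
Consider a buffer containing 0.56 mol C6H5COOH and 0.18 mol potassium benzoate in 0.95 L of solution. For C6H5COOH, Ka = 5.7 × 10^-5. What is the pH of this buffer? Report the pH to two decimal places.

pKa = −log(5.7 × 10^-5) = 4.244
pH = pKa + log([A⁻]/[HA]) = 4.244 + log(0.18/0.56)
pH = 4.244 + (-0.493) = 3.75

pH = 3.75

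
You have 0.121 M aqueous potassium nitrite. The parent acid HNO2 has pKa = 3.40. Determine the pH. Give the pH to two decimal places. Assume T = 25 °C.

NO2- is the conjugate base of the weak acid HNO2.
Ka = 10^(−3.40) = 3.98 × 10^-4
Kb = Kw/Ka = 1.0×10^-14 / 3.98 × 10^-4 = 2.51 × 10^-11
Let x = [OH-] at equilibrium. Kb = x²/(0.121 − x).
Since Kb ≪ C₀, x ≈ √(Kb·C₀) = 1.74 × 10^-6 M.
pOH = −log(1.74 × 10^-6) = 5.76; pH = 14.00 − 5.76 = 8.24

pH = 8.24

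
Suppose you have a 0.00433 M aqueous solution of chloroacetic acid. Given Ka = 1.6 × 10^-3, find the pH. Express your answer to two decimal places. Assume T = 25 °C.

pH = 2.71

ClCH2COOH ⇌ ClCH2COO- + H+
From the ICE table, Ka = x²/(0.00433 − x) = 1.6 × 10^-3.
The 5% rule fails; solving x² + Ka·x − Ka·C₀ = 0 exactly:
x = (−Ka + √(Ka² + 4·Ka·C₀))/2 = 1.95 × 10^-3 M
pH = −log[H+] = −log(1.95 × 10^-3) = 2.71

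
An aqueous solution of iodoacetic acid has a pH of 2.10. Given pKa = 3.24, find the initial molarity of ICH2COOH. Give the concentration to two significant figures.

[H+] = 10^(-2.10) = 7.94 × 10^-3 M = x
Ka = 10^(−3.24) = 5.75 × 10^-4
Ka = x²/(C₀ − x) ⇒ C₀ = x + x²/Ka
C₀ = 7.94 × 10^-3 + (7.94 × 10^-3)²/(5.75 × 10^-4) = 1.18 × 10^-1 M

C₀ = 1.2 × 10^-1 M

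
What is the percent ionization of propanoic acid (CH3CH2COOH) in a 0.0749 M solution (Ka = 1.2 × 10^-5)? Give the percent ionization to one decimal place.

1.3%

CH3CH2COOH ⇌ CH3CH2COO- + H+; let x = [H+] at equilibrium.
x ≈ √(Ka·C₀) = √(1.2 × 10^-5 × 0.0749) = 9.48 × 10^-4 M
% ionization = x/C₀ × 100% = 9.48 × 10^-4/0.0749 × 100% = 1.3%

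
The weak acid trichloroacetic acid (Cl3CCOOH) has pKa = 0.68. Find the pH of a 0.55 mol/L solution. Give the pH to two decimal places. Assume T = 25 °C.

pH = 0.60

Cl3CCOOH ⇌ Cl3CCOO- + H+
Ka = 10^(−0.68) = 2.09 × 10^-1
Ka = x²/(0.55 − x) = 2.09 × 10^-1
The 5% rule fails; solving x² + Ka·x − Ka·C₀ = 0 exactly:
x = (−Ka + √(Ka² + 4·Ka·C₀))/2 = 2.50 × 10^-1 M
pH = −log(2.50 × 10^-1) = 0.60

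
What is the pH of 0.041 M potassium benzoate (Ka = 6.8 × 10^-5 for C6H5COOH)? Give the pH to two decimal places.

C6H5COO- is the conjugate base of the weak acid C6H5COOH.
Kb = Kw/Ka = 1.0×10^-14 / 6.8 × 10^-5 = 1.47 × 10^-10
Kb = x²/(0.041 − x) = 1.47 × 10^-10
Since Kb ≪ C₀, x ≈ √(Kb·C₀) = 2.45 × 10^-6 M.
(x/C₀ = 0.006% < 5%, so the approximation holds.)
pOH = −log(2.45 × 10^-6) = 5.61; pH = 14.00 − 5.61 = 8.39

pH = 8.39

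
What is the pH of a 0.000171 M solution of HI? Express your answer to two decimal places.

pH = 3.77

HI is a strong acid and dissociates completely, so [H+] = 0.000171 M.
pH = -log(0.000171) = 3.77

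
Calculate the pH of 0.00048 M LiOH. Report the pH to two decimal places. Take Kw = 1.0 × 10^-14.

pH = 10.68

LiOH is a strong base; [OH-] = 0.00048 M.
pOH = -log(0.00048) = 3.32
pH = 14.00 - 3.32 = 10.68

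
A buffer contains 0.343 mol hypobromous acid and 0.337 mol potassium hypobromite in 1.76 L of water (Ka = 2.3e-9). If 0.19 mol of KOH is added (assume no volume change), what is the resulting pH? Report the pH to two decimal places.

pH = 9.18

After neutralization: n(HOBr) = 0.153 mol, n(OBr-) = 0.527 mol.
pKa = −log(2.3 × 10^-9) = 8.638
pH = pKa + log(n_OBr-/n_HOBr) = 8.638 + log(0.527/0.153) = 8.638 + (+0.537)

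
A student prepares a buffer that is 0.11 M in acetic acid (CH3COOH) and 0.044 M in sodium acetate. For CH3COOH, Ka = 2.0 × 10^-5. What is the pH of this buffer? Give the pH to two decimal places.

pH = 4.30

pKa = −log(2.0 × 10^-5) = 4.699
Using pH = pKa + log([base]/[acid]) with [base]/[acid] = 0.044/0.11:
pH = 4.699 + (-0.398) = 4.30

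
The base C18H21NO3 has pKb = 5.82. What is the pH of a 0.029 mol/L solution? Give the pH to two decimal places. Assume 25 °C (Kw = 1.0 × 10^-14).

C18H21NO3 + H2O ⇌ C18H22NO3+ + OH-
Kb = 10^(−5.82) = 1.51 × 10^-6
Let x = [OH-] at equilibrium. Kb = x²/(0.029 − x).
Neglecting x in the denominator: x = √(1.51 × 10^-6 × 0.029) = 2.09 × 10^-4 M
Check: 0.72% ionized — well under 5%, approximation valid.
pOH = 3.68, so pH = 14.00 − pOH = 10.32

pH = 10.32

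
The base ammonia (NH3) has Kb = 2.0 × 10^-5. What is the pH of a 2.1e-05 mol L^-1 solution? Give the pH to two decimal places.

NH3 + H2O ⇌ NH4+ + OH-
Kb = [OH-]²/(2.1e-05 − [OH-]) = 2.0 × 10^-5
The 5% rule fails; solving [OH-]² + Kb·[OH-] − Kb·C₀ = 0 exactly:
[OH-] = (−Kb + √(Kb² + 4·Kb·C₀))/2 = 1.28 × 10^-5 M
pOH = −log(1.28 × 10^-5) = 4.89; pH = 14.00 − 4.89 = 9.11

pH = 9.11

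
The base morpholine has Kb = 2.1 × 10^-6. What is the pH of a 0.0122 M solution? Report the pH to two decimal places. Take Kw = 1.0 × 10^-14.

pH = 10.20

C4H8ONH + H2O ⇌ C4H8ONH2+ + OH-
Kb = [OH-]²/(0.0122 − [OH-]) = 2.1 × 10^-6
Assume [OH-] ≪ 0.0122: [OH-] ≈ √(2.1 × 10^-6 × 0.0122) = 1.60 × 10^-4 M
Check: 1.3% ionized — well under 5%, approximation valid.
pOH = −log(1.60 × 10^-4) = 3.80; pH = 14.00 − 3.80 = 10.20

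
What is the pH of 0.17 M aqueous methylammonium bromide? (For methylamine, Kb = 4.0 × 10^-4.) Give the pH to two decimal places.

CH3NH3+ is the conjugate acid of the weak base CH3NH2.
Ka = Kw/Kb = 1.0×10^-14 / 4.0 × 10^-4 = 2.50 × 10^-11
Ka = [H+]²/(0.17 − [H+]) = 2.50 × 10^-11
Neglecting [H+] in the denominator: [H+] = √(2.50 × 10^-11 × 0.17) = 2.06 × 10^-6 M
Check: 0.0012% ionized — well under 5%, approximation valid.
pH = −log(2.06 × 10^-6) = 5.69

pH = 5.69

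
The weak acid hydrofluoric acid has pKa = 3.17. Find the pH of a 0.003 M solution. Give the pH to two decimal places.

HF ⇌ F- + H+
Ka = 10^(−3.17) = 6.76 × 10^-4
Ka = x²/(0.003 − x) = 6.76 × 10^-4
The 5% rule fails; solving x² + Ka·x − Ka·C₀ = 0 exactly:
x = (−Ka + √(Ka² + 4·Ka·C₀))/2 = 1.13 × 10^-3 M
pH = −log(1.13 × 10^-3) = 2.95

pH = 2.95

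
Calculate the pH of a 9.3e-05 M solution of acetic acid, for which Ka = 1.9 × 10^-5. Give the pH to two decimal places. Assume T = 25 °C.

CH3COOH ⇌ CH3COO- + H+
From the ICE table, Ka = [H+]²/(9.3e-05 − [H+]) = 1.9 × 10^-5.
[H+] is not negligible relative to C₀; solve [H+]² + 1.9e-05·[H+] − 1.77e-09 = 0.
[H+] = (−Ka + √(Ka² + 4·Ka·C₀))/2 = 3.36 × 10^-5 M
pH = −log[H+] = −log(3.36 × 10^-5) = 4.47

pH = 4.47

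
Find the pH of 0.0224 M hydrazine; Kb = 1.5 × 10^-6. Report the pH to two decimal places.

pH = 10.26

N2H4 + H2O ⇌ N2H5+ + OH-
From the ICE table, Kb = [OH-]²/(0.0224 − [OH-]) = 1.5 × 10^-6.
Neglecting [OH-] in the denominator: [OH-] = √(1.5 × 10^-6 × 0.0224) = 1.83 × 10^-4 M
Check: 0.82% ionized — well under 5%, approximation valid.
pOH = 3.74, so pH = 14.00 − pOH = 10.26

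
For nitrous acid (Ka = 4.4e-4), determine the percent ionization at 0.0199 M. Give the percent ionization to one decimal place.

HNO2 ⇌ NO2- + H+; let x = [H+] at equilibrium.
Ka = x²/(C₀ − x); solving the quadratic gives x = 2.75 × 10^-3 M.
% ionization = x/C₀ × 100% = 2.75 × 10^-3/0.0199 × 100% = 13.8%

13.8%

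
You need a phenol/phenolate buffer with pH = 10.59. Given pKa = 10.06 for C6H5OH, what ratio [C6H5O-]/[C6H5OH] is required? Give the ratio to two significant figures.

pH = pKa + log(r) ⇒ log(r) = 10.59 − 10.06 = +0.53
r = [C6H5O-]/[C6H5OH] = 10^(+0.53) = 3.39

ratio = 3.4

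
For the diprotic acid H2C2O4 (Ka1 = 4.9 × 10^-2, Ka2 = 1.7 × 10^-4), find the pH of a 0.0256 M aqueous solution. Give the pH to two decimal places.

Ka1 ≫ Ka2, so treat the first dissociation as the only significant source of H+.
Ka1 = x²/(0.0256 − x) = 4.9 × 10^-2
Solving the quadratic: x = (−Ka1 + √(Ka1² + 4·Ka1·C₀))/2 = 1.86 × 10^-2 M
pH = −log(1.86 × 10^-2) = 1.73

pH = 1.73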